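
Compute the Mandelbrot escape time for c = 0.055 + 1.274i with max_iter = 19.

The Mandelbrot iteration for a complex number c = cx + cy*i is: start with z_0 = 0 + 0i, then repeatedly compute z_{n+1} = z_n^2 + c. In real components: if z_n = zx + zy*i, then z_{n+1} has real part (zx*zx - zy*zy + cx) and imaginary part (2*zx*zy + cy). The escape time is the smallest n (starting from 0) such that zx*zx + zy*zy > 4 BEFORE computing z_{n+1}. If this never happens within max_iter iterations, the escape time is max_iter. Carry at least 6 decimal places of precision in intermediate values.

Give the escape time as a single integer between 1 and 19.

z_0 = 0 + 0i, c = 0.0550 + 1.2740i
Iter 1: z = 0.0550 + 1.2740i, |z|^2 = 1.6261
Iter 2: z = -1.5651 + 1.4141i, |z|^2 = 4.4492
Escaped at iteration 2

Answer: 2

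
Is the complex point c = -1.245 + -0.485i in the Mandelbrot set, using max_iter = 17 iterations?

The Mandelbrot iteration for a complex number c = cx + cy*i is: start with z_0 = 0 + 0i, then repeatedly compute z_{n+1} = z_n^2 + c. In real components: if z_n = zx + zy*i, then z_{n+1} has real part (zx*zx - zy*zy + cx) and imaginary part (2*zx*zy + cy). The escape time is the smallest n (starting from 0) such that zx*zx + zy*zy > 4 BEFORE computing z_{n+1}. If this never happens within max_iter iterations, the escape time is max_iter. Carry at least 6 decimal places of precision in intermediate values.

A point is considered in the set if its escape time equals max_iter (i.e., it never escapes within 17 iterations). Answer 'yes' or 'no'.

Answer: no

Derivation:
z_0 = 0 + 0i, c = -1.2450 + -0.4850i
Iter 1: z = -1.2450 + -0.4850i, |z|^2 = 1.7853
Iter 2: z = 0.0698 + 0.7227i, |z|^2 = 0.5271
Iter 3: z = -1.7624 + -0.3841i, |z|^2 = 3.2534
Iter 4: z = 1.7133 + 0.8689i, |z|^2 = 3.6905
Iter 5: z = 0.9355 + 2.4924i, |z|^2 = 7.0875
Escaped at iteration 5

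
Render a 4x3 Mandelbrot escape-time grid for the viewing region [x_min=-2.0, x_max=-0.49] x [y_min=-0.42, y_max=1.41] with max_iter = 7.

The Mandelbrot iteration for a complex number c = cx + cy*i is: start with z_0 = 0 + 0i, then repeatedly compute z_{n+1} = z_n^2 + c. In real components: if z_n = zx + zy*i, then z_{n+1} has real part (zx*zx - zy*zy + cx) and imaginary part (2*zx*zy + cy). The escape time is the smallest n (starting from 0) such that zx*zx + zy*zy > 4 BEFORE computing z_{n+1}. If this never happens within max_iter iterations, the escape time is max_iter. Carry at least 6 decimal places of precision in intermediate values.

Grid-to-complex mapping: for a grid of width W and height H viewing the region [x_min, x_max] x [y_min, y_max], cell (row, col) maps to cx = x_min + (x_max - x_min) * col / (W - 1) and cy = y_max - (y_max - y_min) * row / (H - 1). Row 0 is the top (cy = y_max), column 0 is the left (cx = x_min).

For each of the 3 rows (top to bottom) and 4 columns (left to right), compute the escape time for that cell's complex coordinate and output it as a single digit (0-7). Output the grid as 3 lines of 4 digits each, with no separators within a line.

Answer: 1122
1357
1467

Derivation:
(row=0, col=0): c = -2.0000 + 1.4100i → escape time 1
(row=0, col=1): c = -1.4967 + 1.4100i → escape time 1
(row=0, col=2): c = -0.9933 + 1.4100i → escape time 2
(row=0, col=3): c = -0.4900 + 1.4100i → escape time 2
(row=1, col=0): c = -2.0000 + 0.4950i → escape time 1
(row=1, col=1): c = -1.4967 + 0.4950i → escape time 3
(row=1, col=2): c = -0.9933 + 0.4950i → escape time 5
(row=1, col=3): c = -0.4900 + 0.4950i → escape time 7
(row=2, col=0): c = -2.0000 + -0.4200i → escape time 1
(row=2, col=1): c = -1.4967 + -0.4200i → escape time 4
(row=2, col=2): c = -0.9933 + -0.4200i → escape time 6
(row=2, col=3): c = -0.4900 + -0.4200i → escape time 7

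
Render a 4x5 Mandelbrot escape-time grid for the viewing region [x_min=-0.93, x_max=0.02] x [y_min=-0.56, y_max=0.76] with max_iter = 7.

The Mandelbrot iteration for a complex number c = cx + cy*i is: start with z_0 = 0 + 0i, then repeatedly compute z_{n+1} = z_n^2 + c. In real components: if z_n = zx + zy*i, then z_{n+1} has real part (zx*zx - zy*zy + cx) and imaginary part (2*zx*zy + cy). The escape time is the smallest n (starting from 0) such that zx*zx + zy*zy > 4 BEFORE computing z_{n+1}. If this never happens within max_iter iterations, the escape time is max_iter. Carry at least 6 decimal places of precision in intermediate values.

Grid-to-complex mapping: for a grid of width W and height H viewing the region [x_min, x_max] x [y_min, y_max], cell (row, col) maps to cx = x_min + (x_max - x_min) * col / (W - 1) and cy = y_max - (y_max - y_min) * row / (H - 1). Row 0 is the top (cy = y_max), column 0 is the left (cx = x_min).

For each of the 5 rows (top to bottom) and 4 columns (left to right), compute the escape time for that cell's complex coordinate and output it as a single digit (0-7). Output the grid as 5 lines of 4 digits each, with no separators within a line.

(row=0, col=0): c = -0.9300 + 0.7600i → escape time 4
(row=0, col=1): c = -0.6133 + 0.7600i → escape time 5
(row=0, col=2): c = -0.2967 + 0.7600i → escape time 7
(row=0, col=3): c = 0.0200 + 0.7600i → escape time 7
(row=1, col=0): c = -0.9300 + 0.4300i → escape time 6
(row=1, col=1): c = -0.6133 + 0.4300i → escape time 7
(row=1, col=2): c = -0.2967 + 0.4300i → escape time 7
(row=1, col=3): c = 0.0200 + 0.4300i → escape time 7
(row=2, col=0): c = -0.9300 + 0.1000i → escape time 7
(row=2, col=1): c = -0.6133 + 0.1000i → escape time 7
(row=2, col=2): c = -0.2967 + 0.1000i → escape time 7
(row=2, col=3): c = 0.0200 + 0.1000i → escape time 7
(row=3, col=0): c = -0.9300 + -0.2300i → escape time 7
(row=3, col=1): c = -0.6133 + -0.2300i → escape time 7
(row=3, col=2): c = -0.2967 + -0.2300i → escape time 7
(row=3, col=3): c = 0.0200 + -0.2300i → escape time 7
(row=4, col=0): c = -0.9300 + -0.5600i → escape time 5
(row=4, col=1): c = -0.6133 + -0.5600i → escape time 7
(row=4, col=2): c = -0.2967 + -0.5600i → escape time 7
(row=4, col=3): c = 0.0200 + -0.5600i → escape time 7

Answer: 4577
6777
7777
7777
5777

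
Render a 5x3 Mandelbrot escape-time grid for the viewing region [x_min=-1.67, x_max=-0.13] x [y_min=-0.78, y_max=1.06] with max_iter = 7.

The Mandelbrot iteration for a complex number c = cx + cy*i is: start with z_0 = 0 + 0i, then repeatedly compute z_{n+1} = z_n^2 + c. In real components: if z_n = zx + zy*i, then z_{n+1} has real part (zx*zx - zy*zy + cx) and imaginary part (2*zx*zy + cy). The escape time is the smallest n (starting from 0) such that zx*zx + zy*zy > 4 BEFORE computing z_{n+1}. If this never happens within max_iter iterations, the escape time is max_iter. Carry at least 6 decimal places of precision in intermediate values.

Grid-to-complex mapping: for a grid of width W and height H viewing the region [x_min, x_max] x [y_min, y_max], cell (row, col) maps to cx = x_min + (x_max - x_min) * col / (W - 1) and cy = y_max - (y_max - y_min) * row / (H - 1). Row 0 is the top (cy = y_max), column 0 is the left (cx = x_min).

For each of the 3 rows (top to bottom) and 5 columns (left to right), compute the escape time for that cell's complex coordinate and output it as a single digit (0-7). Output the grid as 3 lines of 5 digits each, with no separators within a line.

(row=0, col=0): c = -1.6700 + 1.0600i → escape time 2
(row=0, col=1): c = -1.2850 + 1.0600i → escape time 3
(row=0, col=2): c = -0.9000 + 1.0600i → escape time 3
(row=0, col=3): c = -0.5150 + 1.0600i → escape time 4
(row=0, col=4): c = -0.1300 + 1.0600i → escape time 7
(row=1, col=0): c = -1.6700 + 0.1400i → escape time 5
(row=1, col=1): c = -1.2850 + 0.1400i → escape time 7
(row=1, col=2): c = -0.9000 + 0.1400i → escape time 7
(row=1, col=3): c = -0.5150 + 0.1400i → escape time 7
(row=1, col=4): c = -0.1300 + 0.1400i → escape time 7
(row=2, col=0): c = -1.6700 + -0.7800i → escape time 3
(row=2, col=1): c = -1.2850 + -0.7800i → escape time 3
(row=2, col=2): c = -0.9000 + -0.7800i → escape time 4
(row=2, col=3): c = -0.5150 + -0.7800i → escape time 6
(row=2, col=4): c = -0.1300 + -0.7800i → escape time 7

Answer: 23347
57777
33467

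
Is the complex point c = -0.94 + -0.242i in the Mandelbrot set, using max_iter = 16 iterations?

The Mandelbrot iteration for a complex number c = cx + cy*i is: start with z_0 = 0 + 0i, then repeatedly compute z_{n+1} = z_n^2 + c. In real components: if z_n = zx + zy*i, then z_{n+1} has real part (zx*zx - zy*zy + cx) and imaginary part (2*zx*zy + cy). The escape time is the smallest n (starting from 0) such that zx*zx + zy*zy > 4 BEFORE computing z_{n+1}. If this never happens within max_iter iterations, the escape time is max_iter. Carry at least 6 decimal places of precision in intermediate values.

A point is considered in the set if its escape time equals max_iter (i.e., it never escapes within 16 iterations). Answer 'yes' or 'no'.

Answer: yes

Derivation:
z_0 = 0 + 0i, c = -0.9400 + -0.2420i
Iter 1: z = -0.9400 + -0.2420i, |z|^2 = 0.9422
Iter 2: z = -0.1150 + 0.2130i, |z|^2 = 0.0586
Iter 3: z = -0.9721 + -0.2910i, |z|^2 = 1.0297
Iter 4: z = -0.0796 + 0.3237i, |z|^2 = 0.1111
Iter 5: z = -1.0385 + -0.2935i, |z|^2 = 1.1646
Iter 6: z = 0.0522 + 0.3677i, |z|^2 = 0.1379
Iter 7: z = -1.0725 + -0.2036i, |z|^2 = 1.1916
Iter 8: z = 0.1687 + 0.1947i, |z|^2 = 0.0664
Iter 9: z = -0.9495 + -0.1763i, |z|^2 = 0.9325
Iter 10: z = -0.0696 + 0.0928i, |z|^2 = 0.0135
Iter 11: z = -0.9438 + -0.2549i, |z|^2 = 0.9557
Iter 12: z = -0.1143 + 0.2392i, |z|^2 = 0.0703
Iter 13: z = -0.9841 + -0.2967i, |z|^2 = 1.0565
Iter 14: z = -0.0595 + 0.3419i, |z|^2 = 0.1205
Iter 15: z = -1.0534 + -0.2827i, |z|^2 = 1.1895
Did not escape in 16 iterations → in set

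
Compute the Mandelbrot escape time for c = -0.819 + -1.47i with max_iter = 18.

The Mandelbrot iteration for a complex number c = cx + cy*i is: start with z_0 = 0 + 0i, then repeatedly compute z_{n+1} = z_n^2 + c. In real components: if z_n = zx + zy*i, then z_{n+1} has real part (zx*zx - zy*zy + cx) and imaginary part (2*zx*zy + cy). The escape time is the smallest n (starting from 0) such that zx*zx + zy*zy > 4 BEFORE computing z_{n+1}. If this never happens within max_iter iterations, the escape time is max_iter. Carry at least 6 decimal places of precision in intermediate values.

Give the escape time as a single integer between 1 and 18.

Answer: 2

Derivation:
z_0 = 0 + 0i, c = -0.8190 + -1.4700i
Iter 1: z = -0.8190 + -1.4700i, |z|^2 = 2.8317
Iter 2: z = -2.3091 + 0.9379i, |z|^2 = 6.2117
Escaped at iteration 2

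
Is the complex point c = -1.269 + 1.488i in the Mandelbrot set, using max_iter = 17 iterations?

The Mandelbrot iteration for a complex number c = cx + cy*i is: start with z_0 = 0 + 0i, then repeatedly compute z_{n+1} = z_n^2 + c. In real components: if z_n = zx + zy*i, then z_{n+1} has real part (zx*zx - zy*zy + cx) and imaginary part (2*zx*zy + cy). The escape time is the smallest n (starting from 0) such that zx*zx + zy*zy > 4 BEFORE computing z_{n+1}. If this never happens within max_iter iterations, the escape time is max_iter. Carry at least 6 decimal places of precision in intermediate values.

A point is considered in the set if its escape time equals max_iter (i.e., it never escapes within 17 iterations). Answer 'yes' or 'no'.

Answer: no

Derivation:
z_0 = 0 + 0i, c = -1.2690 + 1.4880i
Iter 1: z = -1.2690 + 1.4880i, |z|^2 = 3.8245
Iter 2: z = -1.8728 + -2.2885i, |z|^2 = 8.7447
Escaped at iteration 2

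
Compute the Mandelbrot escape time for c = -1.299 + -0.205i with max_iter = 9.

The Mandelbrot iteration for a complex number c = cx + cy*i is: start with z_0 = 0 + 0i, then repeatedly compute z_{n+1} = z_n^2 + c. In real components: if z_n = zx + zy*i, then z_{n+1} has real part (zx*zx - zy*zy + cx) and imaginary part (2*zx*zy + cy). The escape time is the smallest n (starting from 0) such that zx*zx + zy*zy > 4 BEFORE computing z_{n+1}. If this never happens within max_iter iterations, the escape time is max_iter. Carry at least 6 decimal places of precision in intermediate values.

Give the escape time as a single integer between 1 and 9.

z_0 = 0 + 0i, c = -1.2990 + -0.2050i
Iter 1: z = -1.2990 + -0.2050i, |z|^2 = 1.7294
Iter 2: z = 0.3464 + 0.3276i, |z|^2 = 0.2273
Iter 3: z = -1.2863 + 0.0219i, |z|^2 = 1.6551
Iter 4: z = 0.3552 + -0.2614i, |z|^2 = 0.1945
Iter 5: z = -1.2412 + -0.3907i, |z|^2 = 1.6932
Iter 6: z = 0.0889 + 0.7649i, |z|^2 = 0.5930
Iter 7: z = -1.8762 + -0.0690i, |z|^2 = 3.5249
Iter 8: z = 2.2164 + 0.0539i, |z|^2 = 4.9152
Escaped at iteration 8

Answer: 8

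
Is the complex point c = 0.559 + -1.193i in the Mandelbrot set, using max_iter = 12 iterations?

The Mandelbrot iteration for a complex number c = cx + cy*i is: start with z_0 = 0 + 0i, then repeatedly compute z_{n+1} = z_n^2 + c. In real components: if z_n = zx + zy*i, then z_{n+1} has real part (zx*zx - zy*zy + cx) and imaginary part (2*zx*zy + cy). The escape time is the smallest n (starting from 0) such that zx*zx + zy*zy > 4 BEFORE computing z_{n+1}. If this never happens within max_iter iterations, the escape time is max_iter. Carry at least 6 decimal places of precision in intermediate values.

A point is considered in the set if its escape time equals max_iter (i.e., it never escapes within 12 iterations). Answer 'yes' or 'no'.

Answer: no

Derivation:
z_0 = 0 + 0i, c = 0.5590 + -1.1930i
Iter 1: z = 0.5590 + -1.1930i, |z|^2 = 1.7357
Iter 2: z = -0.5518 + -2.5268i, |z|^2 = 6.6890
Escaped at iteration 2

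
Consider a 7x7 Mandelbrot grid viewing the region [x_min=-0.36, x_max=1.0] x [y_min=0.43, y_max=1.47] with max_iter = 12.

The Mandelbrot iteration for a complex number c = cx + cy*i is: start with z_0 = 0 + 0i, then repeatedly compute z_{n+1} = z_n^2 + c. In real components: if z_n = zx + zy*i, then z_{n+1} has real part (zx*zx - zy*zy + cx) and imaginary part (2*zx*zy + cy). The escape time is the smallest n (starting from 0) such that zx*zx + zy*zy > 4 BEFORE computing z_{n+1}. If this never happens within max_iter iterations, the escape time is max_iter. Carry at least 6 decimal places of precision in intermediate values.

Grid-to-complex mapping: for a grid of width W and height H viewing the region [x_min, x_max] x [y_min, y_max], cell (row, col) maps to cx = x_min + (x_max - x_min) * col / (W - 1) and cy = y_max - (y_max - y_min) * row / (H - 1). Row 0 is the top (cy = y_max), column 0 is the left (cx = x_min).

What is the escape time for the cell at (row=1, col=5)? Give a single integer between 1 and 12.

z_0 = 0 + 0i, c = 0.7733 + 1.2967i
Iter 1: z = 0.7733 + 1.2967i, |z|^2 = 2.2794
Iter 2: z = -0.3100 + 3.3022i, |z|^2 = 11.0005
Escaped at iteration 2

Answer: 2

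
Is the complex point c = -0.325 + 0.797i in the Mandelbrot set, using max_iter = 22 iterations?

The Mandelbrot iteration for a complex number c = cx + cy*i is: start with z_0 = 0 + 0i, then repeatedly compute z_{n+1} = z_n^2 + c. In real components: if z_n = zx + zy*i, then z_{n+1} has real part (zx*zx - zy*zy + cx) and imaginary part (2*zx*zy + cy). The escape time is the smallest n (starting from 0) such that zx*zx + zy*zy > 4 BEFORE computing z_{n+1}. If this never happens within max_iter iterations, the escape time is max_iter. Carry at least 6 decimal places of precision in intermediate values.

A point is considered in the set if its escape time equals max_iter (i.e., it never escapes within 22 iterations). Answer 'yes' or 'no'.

z_0 = 0 + 0i, c = -0.3250 + 0.7970i
Iter 1: z = -0.3250 + 0.7970i, |z|^2 = 0.7408
Iter 2: z = -0.8546 + 0.2790i, |z|^2 = 0.8081
Iter 3: z = 0.3275 + 0.3202i, |z|^2 = 0.2098
Iter 4: z = -0.3203 + 1.0067i, |z|^2 = 1.1161
Iter 5: z = -1.2360 + 0.1521i, |z|^2 = 1.5507
Iter 6: z = 1.1795 + 0.4210i, |z|^2 = 1.5684
Iter 7: z = 0.8889 + 1.7902i, |z|^2 = 3.9948
Iter 8: z = -2.7396 + 3.9794i, |z|^2 = 23.3414
Escaped at iteration 8

Answer: no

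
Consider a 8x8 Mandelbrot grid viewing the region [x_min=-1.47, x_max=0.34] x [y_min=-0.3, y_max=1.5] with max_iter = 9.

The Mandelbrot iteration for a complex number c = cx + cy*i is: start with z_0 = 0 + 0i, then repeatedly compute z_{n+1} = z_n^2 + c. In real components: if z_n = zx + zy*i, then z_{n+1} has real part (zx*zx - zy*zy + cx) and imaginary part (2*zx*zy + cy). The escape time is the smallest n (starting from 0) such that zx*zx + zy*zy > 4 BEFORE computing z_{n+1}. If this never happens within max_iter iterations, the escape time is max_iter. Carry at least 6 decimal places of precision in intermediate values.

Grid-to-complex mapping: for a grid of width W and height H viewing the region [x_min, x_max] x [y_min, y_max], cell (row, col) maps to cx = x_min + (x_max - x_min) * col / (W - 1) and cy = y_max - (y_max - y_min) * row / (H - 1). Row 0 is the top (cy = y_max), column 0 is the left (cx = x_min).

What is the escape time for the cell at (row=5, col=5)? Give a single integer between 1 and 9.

Answer: 9

Derivation:
z_0 = 0 + 0i, c = -0.1771 + 0.2143i
Iter 1: z = -0.1771 + 0.2143i, |z|^2 = 0.0773
Iter 2: z = -0.1917 + 0.1384i, |z|^2 = 0.0559
Iter 3: z = -0.1595 + 0.1612i, |z|^2 = 0.0515
Iter 4: z = -0.1777 + 0.1628i, |z|^2 = 0.0581
Iter 5: z = -0.1721 + 0.1564i, |z|^2 = 0.0541
Iter 6: z = -0.1720 + 0.1605i, |z|^2 = 0.0553
Iter 7: z = -0.1733 + 0.1591i, |z|^2 = 0.0553
Iter 8: z = -0.1724 + 0.1591i, |z|^2 = 0.0551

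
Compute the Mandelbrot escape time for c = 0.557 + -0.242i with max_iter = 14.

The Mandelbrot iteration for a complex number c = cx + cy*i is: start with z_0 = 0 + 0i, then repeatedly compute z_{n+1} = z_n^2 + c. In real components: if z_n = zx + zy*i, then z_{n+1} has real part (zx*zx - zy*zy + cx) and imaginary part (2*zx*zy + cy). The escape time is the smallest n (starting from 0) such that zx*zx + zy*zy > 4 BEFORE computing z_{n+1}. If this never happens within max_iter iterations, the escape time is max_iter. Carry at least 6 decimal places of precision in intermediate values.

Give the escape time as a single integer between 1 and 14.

Answer: 4

Derivation:
z_0 = 0 + 0i, c = 0.5570 + -0.2420i
Iter 1: z = 0.5570 + -0.2420i, |z|^2 = 0.3688
Iter 2: z = 0.8087 + -0.5116i, |z|^2 = 0.9157
Iter 3: z = 0.9492 + -1.0694i, |z|^2 = 2.0447
Iter 4: z = 0.3144 + -2.2723i, |z|^2 = 5.2622
Escaped at iteration 4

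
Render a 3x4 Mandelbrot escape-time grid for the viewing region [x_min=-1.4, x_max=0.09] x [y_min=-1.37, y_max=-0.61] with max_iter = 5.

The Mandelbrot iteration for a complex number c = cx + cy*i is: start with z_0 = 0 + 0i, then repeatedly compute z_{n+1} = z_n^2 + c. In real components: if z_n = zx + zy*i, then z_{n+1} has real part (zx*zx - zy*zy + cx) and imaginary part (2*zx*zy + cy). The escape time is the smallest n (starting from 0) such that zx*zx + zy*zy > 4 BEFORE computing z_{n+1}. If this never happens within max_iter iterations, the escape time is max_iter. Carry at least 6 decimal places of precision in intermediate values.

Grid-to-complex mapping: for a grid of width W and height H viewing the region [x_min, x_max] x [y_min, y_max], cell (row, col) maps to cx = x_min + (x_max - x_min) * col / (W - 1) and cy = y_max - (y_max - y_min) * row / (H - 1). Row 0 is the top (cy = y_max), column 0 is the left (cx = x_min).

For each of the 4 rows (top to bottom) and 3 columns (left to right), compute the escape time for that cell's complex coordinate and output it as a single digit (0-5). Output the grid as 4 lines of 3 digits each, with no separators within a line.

Answer: 355
345
234
222

Derivation:
(row=0, col=0): c = -1.4000 + -0.6100i → escape time 3
(row=0, col=1): c = -0.6550 + -0.6100i → escape time 5
(row=0, col=2): c = 0.0900 + -0.6100i → escape time 5
(row=1, col=0): c = -1.4000 + -0.8633i → escape time 3
(row=1, col=1): c = -0.6550 + -0.8633i → escape time 4
(row=1, col=2): c = 0.0900 + -0.8633i → escape time 5
(row=2, col=0): c = -1.4000 + -1.1167i → escape time 2
(row=2, col=1): c = -0.6550 + -1.1167i → escape time 3
(row=2, col=2): c = 0.0900 + -1.1167i → escape time 4
(row=3, col=0): c = -1.4000 + -1.3700i → escape time 2
(row=3, col=1): c = -0.6550 + -1.3700i → escape time 2
(row=3, col=2): c = 0.0900 + -1.3700i → escape time 2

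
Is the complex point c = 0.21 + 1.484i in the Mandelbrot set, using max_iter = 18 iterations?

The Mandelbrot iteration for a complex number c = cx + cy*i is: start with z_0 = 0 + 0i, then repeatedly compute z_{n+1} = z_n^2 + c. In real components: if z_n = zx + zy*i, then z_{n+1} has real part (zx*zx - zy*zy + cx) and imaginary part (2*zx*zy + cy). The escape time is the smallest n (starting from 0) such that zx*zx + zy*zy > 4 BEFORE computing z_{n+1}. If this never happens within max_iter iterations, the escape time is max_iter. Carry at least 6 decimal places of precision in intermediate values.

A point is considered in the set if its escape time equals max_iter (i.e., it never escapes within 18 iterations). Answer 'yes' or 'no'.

Answer: no

Derivation:
z_0 = 0 + 0i, c = 0.2100 + 1.4840i
Iter 1: z = 0.2100 + 1.4840i, |z|^2 = 2.2464
Iter 2: z = -1.9482 + 2.1073i, |z|^2 = 8.2359
Escaped at iteration 2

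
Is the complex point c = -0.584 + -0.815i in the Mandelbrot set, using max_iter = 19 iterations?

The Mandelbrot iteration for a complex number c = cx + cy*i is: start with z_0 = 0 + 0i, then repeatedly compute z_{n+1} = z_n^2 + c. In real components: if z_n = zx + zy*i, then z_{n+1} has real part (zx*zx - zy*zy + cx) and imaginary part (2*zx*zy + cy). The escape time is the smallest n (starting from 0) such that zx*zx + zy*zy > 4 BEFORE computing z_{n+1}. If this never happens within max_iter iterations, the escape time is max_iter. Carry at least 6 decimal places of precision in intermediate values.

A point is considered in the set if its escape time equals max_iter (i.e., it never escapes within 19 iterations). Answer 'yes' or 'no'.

z_0 = 0 + 0i, c = -0.5840 + -0.8150i
Iter 1: z = -0.5840 + -0.8150i, |z|^2 = 1.0053
Iter 2: z = -0.9072 + 0.1369i, |z|^2 = 0.8417
Iter 3: z = 0.2202 + -1.0634i, |z|^2 = 1.1794
Iter 4: z = -1.6664 + -1.2833i, |z|^2 = 4.4238
Escaped at iteration 4

Answer: no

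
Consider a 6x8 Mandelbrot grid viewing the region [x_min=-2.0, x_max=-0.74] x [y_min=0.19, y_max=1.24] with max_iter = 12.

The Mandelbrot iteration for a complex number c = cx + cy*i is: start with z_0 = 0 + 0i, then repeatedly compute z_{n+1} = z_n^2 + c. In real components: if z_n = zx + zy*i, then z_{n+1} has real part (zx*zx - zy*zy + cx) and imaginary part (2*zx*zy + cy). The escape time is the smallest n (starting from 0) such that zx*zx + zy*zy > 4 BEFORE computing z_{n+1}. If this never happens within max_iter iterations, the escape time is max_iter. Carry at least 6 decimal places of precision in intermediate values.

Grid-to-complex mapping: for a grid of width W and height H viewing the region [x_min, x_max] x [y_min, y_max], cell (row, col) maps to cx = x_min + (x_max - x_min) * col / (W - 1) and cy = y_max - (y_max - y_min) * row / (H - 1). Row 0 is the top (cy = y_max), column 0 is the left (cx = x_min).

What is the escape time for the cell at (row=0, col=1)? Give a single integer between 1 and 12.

Answer: 1

Derivation:
z_0 = 0 + 0i, c = -1.7480 + 1.2400i
Iter 1: z = -1.7480 + 1.2400i, |z|^2 = 4.5931
Escaped at iteration 1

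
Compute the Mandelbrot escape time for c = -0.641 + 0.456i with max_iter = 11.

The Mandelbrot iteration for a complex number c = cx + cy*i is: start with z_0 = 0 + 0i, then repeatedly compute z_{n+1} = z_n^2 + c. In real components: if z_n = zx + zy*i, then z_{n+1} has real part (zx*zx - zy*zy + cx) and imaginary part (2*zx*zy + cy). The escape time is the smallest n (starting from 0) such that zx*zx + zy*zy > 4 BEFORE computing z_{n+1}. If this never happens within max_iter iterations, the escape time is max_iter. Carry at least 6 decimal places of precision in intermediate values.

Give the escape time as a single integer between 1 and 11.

z_0 = 0 + 0i, c = -0.6410 + 0.4560i
Iter 1: z = -0.6410 + 0.4560i, |z|^2 = 0.6188
Iter 2: z = -0.4381 + -0.1286i, |z|^2 = 0.2084
Iter 3: z = -0.4656 + 0.5687i, |z|^2 = 0.5402
Iter 4: z = -0.7476 + -0.0736i, |z|^2 = 0.5642
Iter 5: z = -0.0876 + 0.5660i, |z|^2 = 0.3280
Iter 6: z = -0.9537 + 0.3569i, |z|^2 = 1.0369
Iter 7: z = 0.1412 + -0.2247i, |z|^2 = 0.0704
Iter 8: z = -0.6715 + 0.3925i, |z|^2 = 0.6051
Iter 9: z = -0.3441 + -0.0712i, |z|^2 = 0.1235
Iter 10: z = -0.5276 + 0.5050i, |z|^2 = 0.5334

Answer: 11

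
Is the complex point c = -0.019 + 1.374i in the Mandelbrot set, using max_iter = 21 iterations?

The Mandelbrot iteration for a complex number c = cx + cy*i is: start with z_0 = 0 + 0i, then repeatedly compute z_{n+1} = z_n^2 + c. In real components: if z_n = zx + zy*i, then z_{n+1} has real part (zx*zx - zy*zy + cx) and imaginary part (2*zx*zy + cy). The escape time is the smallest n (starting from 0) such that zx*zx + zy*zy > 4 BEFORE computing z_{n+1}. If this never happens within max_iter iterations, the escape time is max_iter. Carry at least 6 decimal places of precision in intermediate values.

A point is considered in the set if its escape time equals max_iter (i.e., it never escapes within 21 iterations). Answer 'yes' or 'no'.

z_0 = 0 + 0i, c = -0.0190 + 1.3740i
Iter 1: z = -0.0190 + 1.3740i, |z|^2 = 1.8882
Iter 2: z = -1.9065 + 1.3218i, |z|^2 = 5.3819
Escaped at iteration 2

Answer: no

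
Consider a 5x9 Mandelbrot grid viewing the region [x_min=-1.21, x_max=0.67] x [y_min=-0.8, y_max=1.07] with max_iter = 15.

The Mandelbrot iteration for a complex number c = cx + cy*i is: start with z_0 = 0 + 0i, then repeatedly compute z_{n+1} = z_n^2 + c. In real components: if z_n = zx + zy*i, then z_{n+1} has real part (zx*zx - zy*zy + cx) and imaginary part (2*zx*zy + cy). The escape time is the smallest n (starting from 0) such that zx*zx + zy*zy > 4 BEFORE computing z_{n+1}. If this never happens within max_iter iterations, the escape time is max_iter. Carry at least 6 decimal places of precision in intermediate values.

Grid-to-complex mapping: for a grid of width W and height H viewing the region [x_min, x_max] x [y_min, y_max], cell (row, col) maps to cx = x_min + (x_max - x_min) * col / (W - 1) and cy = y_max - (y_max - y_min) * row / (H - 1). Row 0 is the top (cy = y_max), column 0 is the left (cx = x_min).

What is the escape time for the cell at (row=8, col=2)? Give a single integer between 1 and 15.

Answer: 10

Derivation:
z_0 = 0 + 0i, c = -0.2700 + -0.8000i
Iter 1: z = -0.2700 + -0.8000i, |z|^2 = 0.7129
Iter 2: z = -0.8371 + -0.3680i, |z|^2 = 0.8362
Iter 3: z = 0.2953 + -0.1839i, |z|^2 = 0.1210
Iter 4: z = -0.2166 + -0.9086i, |z|^2 = 0.8725
Iter 5: z = -1.0487 + -0.4064i, |z|^2 = 1.2648
Iter 6: z = 0.6645 + 0.0523i, |z|^2 = 0.4444
Iter 7: z = 0.1689 + -0.7305i, |z|^2 = 0.5621
Iter 8: z = -0.7751 + -1.0467i, |z|^2 = 1.6964
Iter 9: z = -0.7649 + 0.8226i, |z|^2 = 1.2618
Iter 10: z = -0.3617 + -2.0584i, |z|^2 = 4.3680
Escaped at iteration 10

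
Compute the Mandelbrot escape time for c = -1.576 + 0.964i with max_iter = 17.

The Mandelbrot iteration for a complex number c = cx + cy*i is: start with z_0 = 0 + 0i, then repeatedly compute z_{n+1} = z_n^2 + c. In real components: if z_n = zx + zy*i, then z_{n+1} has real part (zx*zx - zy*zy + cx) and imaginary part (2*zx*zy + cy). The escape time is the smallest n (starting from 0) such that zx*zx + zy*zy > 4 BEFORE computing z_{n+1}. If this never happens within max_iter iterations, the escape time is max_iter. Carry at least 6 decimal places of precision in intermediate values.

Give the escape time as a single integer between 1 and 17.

z_0 = 0 + 0i, c = -1.5760 + 0.9640i
Iter 1: z = -1.5760 + 0.9640i, |z|^2 = 3.4131
Iter 2: z = -0.0215 + -2.0745i, |z|^2 = 4.3041
Escaped at iteration 2

Answer: 2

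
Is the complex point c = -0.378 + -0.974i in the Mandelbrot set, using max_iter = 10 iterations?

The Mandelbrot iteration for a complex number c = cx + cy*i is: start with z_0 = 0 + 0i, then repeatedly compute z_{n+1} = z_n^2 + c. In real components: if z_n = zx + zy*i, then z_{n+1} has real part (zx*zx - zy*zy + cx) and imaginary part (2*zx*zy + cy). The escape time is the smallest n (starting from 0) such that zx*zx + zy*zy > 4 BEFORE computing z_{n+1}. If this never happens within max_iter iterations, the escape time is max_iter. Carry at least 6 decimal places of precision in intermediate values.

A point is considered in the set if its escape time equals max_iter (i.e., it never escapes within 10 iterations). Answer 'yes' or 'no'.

z_0 = 0 + 0i, c = -0.3780 + -0.9740i
Iter 1: z = -0.3780 + -0.9740i, |z|^2 = 1.0916
Iter 2: z = -1.1838 + -0.2377i, |z|^2 = 1.4578
Iter 3: z = 0.9669 + -0.4113i, |z|^2 = 1.1041
Iter 4: z = 0.3877 + -1.7694i, |z|^2 = 3.2811
Iter 5: z = -3.3585 + -2.3459i, |z|^2 = 16.7831
Escaped at iteration 5

Answer: no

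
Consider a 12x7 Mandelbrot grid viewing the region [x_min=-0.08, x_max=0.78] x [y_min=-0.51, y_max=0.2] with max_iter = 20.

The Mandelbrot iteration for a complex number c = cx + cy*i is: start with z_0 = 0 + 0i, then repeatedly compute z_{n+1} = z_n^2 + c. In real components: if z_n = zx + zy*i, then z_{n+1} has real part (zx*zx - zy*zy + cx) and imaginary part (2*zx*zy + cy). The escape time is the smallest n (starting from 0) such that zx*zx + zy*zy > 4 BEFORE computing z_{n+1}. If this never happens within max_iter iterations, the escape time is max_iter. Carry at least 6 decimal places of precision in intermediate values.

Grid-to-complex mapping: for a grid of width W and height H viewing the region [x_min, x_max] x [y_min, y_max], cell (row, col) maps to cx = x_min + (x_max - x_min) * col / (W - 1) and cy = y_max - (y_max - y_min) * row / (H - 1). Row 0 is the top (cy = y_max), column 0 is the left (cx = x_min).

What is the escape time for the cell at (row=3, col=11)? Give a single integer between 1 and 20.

z_0 = 0 + 0i, c = 0.7800 + -0.1550i
Iter 1: z = 0.7800 + -0.1550i, |z|^2 = 0.6324
Iter 2: z = 1.3644 + -0.3968i, |z|^2 = 2.0190
Iter 3: z = 2.4841 + -1.2378i, |z|^2 = 7.7027
Escaped at iteration 3

Answer: 3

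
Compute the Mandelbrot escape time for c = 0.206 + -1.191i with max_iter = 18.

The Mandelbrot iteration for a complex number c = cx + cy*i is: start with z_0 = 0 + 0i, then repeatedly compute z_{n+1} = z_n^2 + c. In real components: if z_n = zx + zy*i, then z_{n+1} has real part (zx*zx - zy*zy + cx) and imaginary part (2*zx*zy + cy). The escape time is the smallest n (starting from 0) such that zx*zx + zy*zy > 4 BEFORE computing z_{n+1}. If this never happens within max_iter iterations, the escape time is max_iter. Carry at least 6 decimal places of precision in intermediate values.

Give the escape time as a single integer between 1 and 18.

z_0 = 0 + 0i, c = 0.2060 + -1.1910i
Iter 1: z = 0.2060 + -1.1910i, |z|^2 = 1.4609
Iter 2: z = -1.1700 + -1.6817i, |z|^2 = 4.1971
Escaped at iteration 2

Answer: 2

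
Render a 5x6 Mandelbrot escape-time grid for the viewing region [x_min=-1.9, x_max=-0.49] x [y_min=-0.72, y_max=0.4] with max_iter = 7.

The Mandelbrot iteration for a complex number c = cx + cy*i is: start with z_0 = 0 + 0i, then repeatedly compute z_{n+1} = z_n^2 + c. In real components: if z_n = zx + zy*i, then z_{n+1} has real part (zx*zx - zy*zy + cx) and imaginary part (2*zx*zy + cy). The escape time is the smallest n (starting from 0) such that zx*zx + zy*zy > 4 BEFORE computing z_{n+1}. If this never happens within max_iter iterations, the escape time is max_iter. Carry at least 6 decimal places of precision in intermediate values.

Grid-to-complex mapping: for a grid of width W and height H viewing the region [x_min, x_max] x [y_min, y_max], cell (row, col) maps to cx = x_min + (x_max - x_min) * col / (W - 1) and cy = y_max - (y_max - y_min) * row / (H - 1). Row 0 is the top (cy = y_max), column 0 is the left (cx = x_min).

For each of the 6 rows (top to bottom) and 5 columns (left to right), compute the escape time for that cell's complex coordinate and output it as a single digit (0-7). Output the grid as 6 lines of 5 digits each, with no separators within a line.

(row=0, col=0): c = -1.9000 + 0.4000i → escape time 3
(row=0, col=1): c = -1.5475 + 0.4000i → escape time 4
(row=0, col=2): c = -1.1950 + 0.4000i → escape time 7
(row=0, col=3): c = -0.8425 + 0.4000i → escape time 7
(row=0, col=4): c = -0.4900 + 0.4000i → escape time 7
(row=1, col=0): c = -1.9000 + 0.1760i → escape time 4
(row=1, col=1): c = -1.5475 + 0.1760i → escape time 5
(row=1, col=2): c = -1.1950 + 0.1760i → escape time 7
(row=1, col=3): c = -0.8425 + 0.1760i → escape time 7
(row=1, col=4): c = -0.4900 + 0.1760i → escape time 7
(row=2, col=0): c = -1.9000 + -0.0480i → escape time 5
(row=2, col=1): c = -1.5475 + -0.0480i → escape time 7
(row=2, col=2): c = -1.1950 + -0.0480i → escape time 7
(row=2, col=3): c = -0.8425 + -0.0480i → escape time 7
(row=2, col=4): c = -0.4900 + -0.0480i → escape time 7
(row=3, col=0): c = -1.9000 + -0.2720i → escape time 3
(row=3, col=1): c = -1.5475 + -0.2720i → escape time 5
(row=3, col=2): c = -1.1950 + -0.2720i → escape time 7
(row=3, col=3): c = -0.8425 + -0.2720i → escape time 7
(row=3, col=4): c = -0.4900 + -0.2720i → escape time 7
(row=4, col=0): c = -1.9000 + -0.4960i → escape time 2
(row=4, col=1): c = -1.5475 + -0.4960i → escape time 3
(row=4, col=2): c = -1.1950 + -0.4960i → escape time 5
(row=4, col=3): c = -0.8425 + -0.4960i → escape time 6
(row=4, col=4): c = -0.4900 + -0.4960i → escape time 7
(row=5, col=0): c = -1.9000 + -0.7200i → escape time 1
(row=5, col=1): c = -1.5475 + -0.7200i → escape time 3
(row=5, col=2): c = -1.1950 + -0.7200i → escape time 3
(row=5, col=3): c = -0.8425 + -0.7200i → escape time 4
(row=5, col=4): c = -0.4900 + -0.7200i → escape time 7

Answer: 34777
45777
57777
35777
23567
13347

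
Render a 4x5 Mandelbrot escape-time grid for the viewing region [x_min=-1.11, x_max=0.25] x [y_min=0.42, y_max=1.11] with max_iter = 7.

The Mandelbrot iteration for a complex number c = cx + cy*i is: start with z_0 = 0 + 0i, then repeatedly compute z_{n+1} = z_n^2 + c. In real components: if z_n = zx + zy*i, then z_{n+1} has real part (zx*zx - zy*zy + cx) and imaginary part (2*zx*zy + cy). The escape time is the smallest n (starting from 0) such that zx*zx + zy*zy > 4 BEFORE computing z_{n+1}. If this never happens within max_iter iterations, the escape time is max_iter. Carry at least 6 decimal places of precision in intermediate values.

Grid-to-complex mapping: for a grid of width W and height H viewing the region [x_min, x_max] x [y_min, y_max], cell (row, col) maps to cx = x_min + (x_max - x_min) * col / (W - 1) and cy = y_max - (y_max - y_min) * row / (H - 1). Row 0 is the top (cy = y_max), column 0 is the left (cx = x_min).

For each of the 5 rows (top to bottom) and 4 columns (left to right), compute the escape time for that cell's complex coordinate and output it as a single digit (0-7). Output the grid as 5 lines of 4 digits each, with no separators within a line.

(row=0, col=0): c = -1.1100 + 1.1100i → escape time 3
(row=0, col=1): c = -0.6567 + 1.1100i → escape time 3
(row=0, col=2): c = -0.2033 + 1.1100i → escape time 7
(row=0, col=3): c = 0.2500 + 1.1100i → escape time 3
(row=1, col=0): c = -1.1100 + 0.9375i → escape time 3
(row=1, col=1): c = -0.6567 + 0.9375i → escape time 4
(row=1, col=2): c = -0.2033 + 0.9375i → escape time 7
(row=1, col=3): c = 0.2500 + 0.9375i → escape time 4
(row=2, col=0): c = -1.1100 + 0.7650i → escape time 3
(row=2, col=1): c = -0.6567 + 0.7650i → escape time 4
(row=2, col=2): c = -0.2033 + 0.7650i → escape time 7
(row=2, col=3): c = 0.2500 + 0.7650i → escape time 5
(row=3, col=0): c = -1.1100 + 0.5925i → escape time 4
(row=3, col=1): c = -0.6567 + 0.5925i → escape time 7
(row=3, col=2): c = -0.2033 + 0.5925i → escape time 7
(row=3, col=3): c = 0.2500 + 0.5925i → escape time 7
(row=4, col=0): c = -1.1100 + 0.4200i → escape time 6
(row=4, col=1): c = -0.6567 + 0.4200i → escape time 7
(row=4, col=2): c = -0.2033 + 0.4200i → escape time 7
(row=4, col=3): c = 0.2500 + 0.4200i → escape time 7

Answer: 3373
3474
3475
4777
6777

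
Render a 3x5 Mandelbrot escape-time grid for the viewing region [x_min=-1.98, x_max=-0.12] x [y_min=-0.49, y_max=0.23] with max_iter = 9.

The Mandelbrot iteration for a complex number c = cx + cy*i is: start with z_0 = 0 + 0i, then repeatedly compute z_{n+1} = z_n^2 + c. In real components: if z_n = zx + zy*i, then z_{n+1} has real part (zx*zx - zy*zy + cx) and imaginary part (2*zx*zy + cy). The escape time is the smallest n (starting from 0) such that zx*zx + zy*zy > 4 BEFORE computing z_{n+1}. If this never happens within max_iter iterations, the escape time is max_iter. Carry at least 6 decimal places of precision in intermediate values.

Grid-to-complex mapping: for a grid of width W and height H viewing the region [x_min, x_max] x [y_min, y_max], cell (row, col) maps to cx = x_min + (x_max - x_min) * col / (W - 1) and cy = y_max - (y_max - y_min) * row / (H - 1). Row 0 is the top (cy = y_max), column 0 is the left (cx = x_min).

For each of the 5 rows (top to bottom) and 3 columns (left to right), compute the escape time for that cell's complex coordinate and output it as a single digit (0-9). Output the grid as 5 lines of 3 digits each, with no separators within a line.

(row=0, col=0): c = -1.9800 + 0.2300i → escape time 2
(row=0, col=1): c = -1.0500 + 0.2300i → escape time 9
(row=0, col=2): c = -0.1200 + 0.2300i → escape time 9
(row=1, col=0): c = -1.9800 + 0.0500i → escape time 5
(row=1, col=1): c = -1.0500 + 0.0500i → escape time 9
(row=1, col=2): c = -0.1200 + 0.0500i → escape time 9
(row=2, col=0): c = -1.9800 + -0.1300i → escape time 3
(row=2, col=1): c = -1.0500 + -0.1300i → escape time 9
(row=2, col=2): c = -0.1200 + -0.1300i → escape time 9
(row=3, col=0): c = -1.9800 + -0.3100i → escape time 1
(row=3, col=1): c = -1.0500 + -0.3100i → escape time 9
(row=3, col=2): c = -0.1200 + -0.3100i → escape time 9
(row=4, col=0): c = -1.9800 + -0.4900i → escape time 1
(row=4, col=1): c = -1.0500 + -0.4900i → escape time 5
(row=4, col=2): c = -0.1200 + -0.4900i → escape time 9

Answer: 299
599
399
199
159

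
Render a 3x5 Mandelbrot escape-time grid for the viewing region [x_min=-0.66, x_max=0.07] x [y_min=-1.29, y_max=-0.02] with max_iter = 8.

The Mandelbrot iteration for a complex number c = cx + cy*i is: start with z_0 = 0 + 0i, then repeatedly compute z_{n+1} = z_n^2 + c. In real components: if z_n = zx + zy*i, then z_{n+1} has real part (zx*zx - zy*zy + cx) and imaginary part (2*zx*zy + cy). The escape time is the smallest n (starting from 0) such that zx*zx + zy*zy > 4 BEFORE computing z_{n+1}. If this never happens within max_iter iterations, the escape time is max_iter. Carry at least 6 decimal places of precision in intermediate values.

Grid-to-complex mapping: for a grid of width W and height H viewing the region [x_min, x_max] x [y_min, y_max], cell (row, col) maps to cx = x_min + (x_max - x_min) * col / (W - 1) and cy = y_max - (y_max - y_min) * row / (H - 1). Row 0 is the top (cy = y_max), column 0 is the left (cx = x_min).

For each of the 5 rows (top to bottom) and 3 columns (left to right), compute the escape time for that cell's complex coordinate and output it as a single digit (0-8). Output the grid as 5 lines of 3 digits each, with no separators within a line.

Answer: 888
888
788
455
332

Derivation:
(row=0, col=0): c = -0.6600 + -0.0200i → escape time 8
(row=0, col=1): c = -0.2950 + -0.0200i → escape time 8
(row=0, col=2): c = 0.0700 + -0.0200i → escape time 8
(row=1, col=0): c = -0.6600 + -0.3375i → escape time 8
(row=1, col=1): c = -0.2950 + -0.3375i → escape time 8
(row=1, col=2): c = 0.0700 + -0.3375i → escape time 8
(row=2, col=0): c = -0.6600 + -0.6550i → escape time 7
(row=2, col=1): c = -0.2950 + -0.6550i → escape time 8
(row=2, col=2): c = 0.0700 + -0.6550i → escape time 8
(row=3, col=0): c = -0.6600 + -0.9725i → escape time 4
(row=3, col=1): c = -0.2950 + -0.9725i → escape time 5
(row=3, col=2): c = 0.0700 + -0.9725i → escape time 5
(row=4, col=0): c = -0.6600 + -1.2900i → escape time 3
(row=4, col=1): c = -0.2950 + -1.2900i → escape time 3
(row=4, col=2): c = 0.0700 + -1.2900i → escape time 2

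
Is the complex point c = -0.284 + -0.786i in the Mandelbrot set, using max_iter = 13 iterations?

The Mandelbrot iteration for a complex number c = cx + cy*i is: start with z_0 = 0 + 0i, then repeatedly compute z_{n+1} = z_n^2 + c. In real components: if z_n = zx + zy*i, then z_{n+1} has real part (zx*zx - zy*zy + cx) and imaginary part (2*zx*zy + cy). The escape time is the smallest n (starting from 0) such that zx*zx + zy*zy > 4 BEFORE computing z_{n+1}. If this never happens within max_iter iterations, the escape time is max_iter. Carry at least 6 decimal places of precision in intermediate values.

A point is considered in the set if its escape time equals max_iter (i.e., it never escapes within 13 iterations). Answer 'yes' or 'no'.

z_0 = 0 + 0i, c = -0.2840 + -0.7860i
Iter 1: z = -0.2840 + -0.7860i, |z|^2 = 0.6985
Iter 2: z = -0.8211 + -0.3396i, |z|^2 = 0.7896
Iter 3: z = 0.2750 + -0.2284i, |z|^2 = 0.1278
Iter 4: z = -0.2605 + -0.9116i, |z|^2 = 0.8989
Iter 5: z = -1.0471 + -0.3110i, |z|^2 = 1.1932
Iter 6: z = 0.7157 + -0.1347i, |z|^2 = 0.5304
Iter 7: z = 0.2101 + -0.9788i, |z|^2 = 1.0022
Iter 8: z = -1.1979 + -1.1973i, |z|^2 = 2.8687
Iter 9: z = -0.2825 + 2.0827i, |z|^2 = 4.4174
Escaped at iteration 9

Answer: no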